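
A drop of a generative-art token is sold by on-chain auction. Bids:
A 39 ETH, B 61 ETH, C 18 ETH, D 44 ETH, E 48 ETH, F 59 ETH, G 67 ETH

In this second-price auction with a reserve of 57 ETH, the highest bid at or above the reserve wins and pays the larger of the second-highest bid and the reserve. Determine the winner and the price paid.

G pays 61 ETH

Bids ranked: 67 (G) > 61 (B) > 59 (F) > 48 (E) > 44 (D) > 39 (A) > …
Highest eligible bid: G at 67 ETH.
max(second-highest 61 ETH, reserve 57 ETH) = 61 ETH; the reserve does not bind.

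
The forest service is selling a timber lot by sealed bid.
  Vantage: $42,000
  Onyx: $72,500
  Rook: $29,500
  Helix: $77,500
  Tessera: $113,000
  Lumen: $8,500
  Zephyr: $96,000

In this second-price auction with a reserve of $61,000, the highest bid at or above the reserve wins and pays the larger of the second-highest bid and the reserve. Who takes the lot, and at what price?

Second-price auction with a reserve of $61,000: the highest bid at or above the reserve wins and pays the larger of the second-highest bid and the reserve.
Bids in order: 113,000 (Tessera) > 96,000 (Zephyr) > 77,500 (Helix) > 72,500 (Onyx) > 42,000 (Vantage) > 29,500 (Rook) > …
Highest eligible bid: Tessera at $113,000.
Second-highest bid $96,000 exceeds the reserve $61,000 → payment $96,000.

Tessera pays $96,000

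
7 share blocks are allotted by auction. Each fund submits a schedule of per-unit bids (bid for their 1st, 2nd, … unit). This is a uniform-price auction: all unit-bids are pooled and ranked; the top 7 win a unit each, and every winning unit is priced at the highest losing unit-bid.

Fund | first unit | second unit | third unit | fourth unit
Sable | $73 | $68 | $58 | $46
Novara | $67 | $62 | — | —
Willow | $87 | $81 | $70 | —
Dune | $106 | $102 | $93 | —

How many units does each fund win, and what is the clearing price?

Dune 3, Sable 1, Willow 3; clearing price $68

All unit-bids, highest first — top 7: 106 (Dune-1), 102 (Dune-2), 93 (Dune-3), 87 (Willow-1), 81 (Willow-2), 73 (Sable-1), 70 (Willow-3)
The (k+1)-th unit-bid is $68.
Allocation: Dune 3, Sable 1, Willow 3.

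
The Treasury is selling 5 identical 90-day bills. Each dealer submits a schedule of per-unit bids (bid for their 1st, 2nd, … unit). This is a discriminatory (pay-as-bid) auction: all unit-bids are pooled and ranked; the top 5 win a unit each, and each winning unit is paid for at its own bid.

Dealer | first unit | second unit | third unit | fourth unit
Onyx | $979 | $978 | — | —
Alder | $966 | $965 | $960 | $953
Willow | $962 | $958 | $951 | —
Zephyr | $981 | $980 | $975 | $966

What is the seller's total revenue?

Merging the schedules and taking the best 5: 981 (Zephyr-1), 980 (Zephyr-2), 979 (Onyx-1), 978 (Onyx-2), 975 (Zephyr-3)
Next rejected bid: $966 (not a price — pay-as-bid).
Each winning unit pays its own bid.
Revenue = 981 + 980 + 979 + 978 + 975 = $4,893.

Total revenue: $4,893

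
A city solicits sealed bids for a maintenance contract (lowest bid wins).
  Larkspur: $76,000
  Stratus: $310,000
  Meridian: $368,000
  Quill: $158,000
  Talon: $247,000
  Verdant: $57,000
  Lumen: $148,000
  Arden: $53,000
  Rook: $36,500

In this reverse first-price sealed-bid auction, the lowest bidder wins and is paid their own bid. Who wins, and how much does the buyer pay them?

Rule: the lowest bidder wins and is paid their own bid.
Sorting bids: 36,500 (Rook) < 53,000 (Arden) < 57,000 (Verdant) < 76,000 (Larkspur) < 148,000 (Lumen) < 158,000 (Quill) < …
First-price: Rook is paid what they bid, $36,500.

Rook is paid $36,500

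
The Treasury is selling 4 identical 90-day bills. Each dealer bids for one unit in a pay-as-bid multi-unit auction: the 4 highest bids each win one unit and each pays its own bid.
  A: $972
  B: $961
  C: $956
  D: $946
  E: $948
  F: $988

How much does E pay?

Sorting: 988 (F), 972 (A), 961 (B), 956 (C), 948 (E), 946 (D)
Top 4: F, A, B, C.
E does not win → $0.

E pays $0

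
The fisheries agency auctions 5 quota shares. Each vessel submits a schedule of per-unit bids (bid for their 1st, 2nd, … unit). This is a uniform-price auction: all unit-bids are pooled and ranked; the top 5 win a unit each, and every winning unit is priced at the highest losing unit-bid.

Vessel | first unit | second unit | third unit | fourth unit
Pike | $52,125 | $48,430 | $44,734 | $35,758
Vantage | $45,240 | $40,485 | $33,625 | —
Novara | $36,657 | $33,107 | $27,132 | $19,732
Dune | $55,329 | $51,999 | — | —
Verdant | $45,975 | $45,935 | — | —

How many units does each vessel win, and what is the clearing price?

Dune 2, Pike 2, Verdant 1; clearing price $45,935

Pooled unit-bids ranked (top 5): 55,329 (Dune-1), 52,125 (Pike-1), 51,999 (Dune-2), 48,430 (Pike-2), 45,975 (Verdant-1)
The (k+1)-th unit-bid is $45,935.
Allocation: Dune 2, Pike 2, Verdant 1.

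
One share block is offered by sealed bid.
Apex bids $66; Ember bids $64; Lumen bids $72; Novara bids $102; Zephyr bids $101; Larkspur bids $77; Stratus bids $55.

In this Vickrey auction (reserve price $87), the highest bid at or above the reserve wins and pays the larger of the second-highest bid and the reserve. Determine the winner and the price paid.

Novara pays $101

Sorting bids: 102 (Novara) > 101 (Zephyr) > 77 (Larkspur) > 72 (Lumen) > 66 (Apex) > 64 (Ember) > …
Novara has the top bid at or above the reserve ($102).
Second-highest bid $101 exceeds the reserve $87 → payment $101.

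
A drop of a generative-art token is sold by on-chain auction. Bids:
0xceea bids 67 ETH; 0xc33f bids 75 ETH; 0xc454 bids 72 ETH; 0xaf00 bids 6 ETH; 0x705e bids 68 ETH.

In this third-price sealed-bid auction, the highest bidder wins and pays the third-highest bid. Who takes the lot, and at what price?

Rule: the highest bidder wins and pays the third-highest bid.
Sorting bids: 75 (0xc33f) > 72 (0xc454) > 68 (0x705e) > 67 (0xceea) > 6 (0xaf00)
0xc33f is highest; pays the third-highest bid, 68 ETH.

0xc33f pays 68 ETH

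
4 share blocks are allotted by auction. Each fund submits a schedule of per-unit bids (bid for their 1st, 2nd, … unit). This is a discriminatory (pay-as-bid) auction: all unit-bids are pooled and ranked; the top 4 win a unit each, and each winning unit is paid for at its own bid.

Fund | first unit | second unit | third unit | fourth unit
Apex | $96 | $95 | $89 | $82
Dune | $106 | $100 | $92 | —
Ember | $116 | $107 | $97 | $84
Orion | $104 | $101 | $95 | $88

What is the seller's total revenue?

Merging the schedules and taking the best 4: 116 (Ember-1), 107 (Ember-2), 106 (Dune-1), 104 (Orion-1)
Next rejected bid: $101 (not a price — pay-as-bid).
Each winning unit pays its own bid.
Revenue = 116 + 107 + 106 + 104 = $433.

Total revenue: $433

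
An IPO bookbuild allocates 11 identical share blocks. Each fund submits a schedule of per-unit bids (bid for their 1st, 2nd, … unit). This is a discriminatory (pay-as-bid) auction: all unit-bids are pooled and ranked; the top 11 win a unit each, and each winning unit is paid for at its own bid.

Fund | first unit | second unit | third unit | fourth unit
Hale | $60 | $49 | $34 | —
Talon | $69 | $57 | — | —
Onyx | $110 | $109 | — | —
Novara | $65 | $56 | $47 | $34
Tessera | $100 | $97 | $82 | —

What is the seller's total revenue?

Total revenue: $854

All unit-bids, highest first — top 11: 110 (Onyx-1), 109 (Onyx-2), 100 (Tessera-1), 97 (Tessera-2), 82 (Tessera-3), 69 (Talon-1), 65 (Novara-1), 60 (Hale-1), 57 (Talon-2), 56 (Novara-2), 49 (Hale-2)
Next rejected bid: $47 (not a price — pay-as-bid).
Each winning unit pays its own bid.
Revenue = 110 + 109 + 100 + 97 + 82 + 69 + 65 + 60 + 57 + 56 + 49 = $854.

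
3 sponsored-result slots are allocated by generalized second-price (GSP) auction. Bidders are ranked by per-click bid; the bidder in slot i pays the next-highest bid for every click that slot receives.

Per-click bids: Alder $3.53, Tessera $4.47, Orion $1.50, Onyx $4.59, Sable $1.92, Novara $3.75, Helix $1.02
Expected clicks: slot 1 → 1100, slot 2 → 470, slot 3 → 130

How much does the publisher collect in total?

Sorting advertisers: $4.59 (Onyx) > $4.47 (Tessera) > $3.75 (Novara) > $3.53 (Alder) > …
Slot 1: Onyx pays $4.47 × 1100 = $4917.00
Slot 2: Tessera pays $3.75 × 470 = $1762.50
Slot 3: Novara pays $3.53 × 130 = $458.90
Total = $7138.40

Total revenue: $7138.40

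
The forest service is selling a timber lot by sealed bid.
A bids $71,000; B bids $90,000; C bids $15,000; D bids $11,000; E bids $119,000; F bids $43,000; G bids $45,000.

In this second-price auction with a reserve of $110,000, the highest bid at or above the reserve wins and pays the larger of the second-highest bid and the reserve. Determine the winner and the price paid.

Rule: the highest bid at or above the reserve wins and pays the larger of the second-highest bid and the reserve.
Bids ranked: 119,000 (E) > 90,000 (B) > 71,000 (A) > 45,000 (G) > 43,000 (F) > 15,000 (C) > …
Highest eligible bid: E at $119,000.
Second-highest bid $90,000 is below the reserve $110,000, so the reserve binds → payment $110,000.

E pays $110,000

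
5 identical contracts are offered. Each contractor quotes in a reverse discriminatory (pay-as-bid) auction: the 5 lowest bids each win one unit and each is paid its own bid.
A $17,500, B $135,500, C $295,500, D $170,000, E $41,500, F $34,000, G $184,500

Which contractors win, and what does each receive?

Ordering the bids: 17,500 (A), 34,000 (F), 41,500 (E), 135,500 (B), 170,000 (D), 184,500 (G), 295,500 (C)
Winners (5 units): A, F, E, B, D.
Each winner is paid its own bid: A $17,500, F $34,000, E $41,500, B $135,500, D $170,000.

A $17,500, F $34,000, E $41,500, B $135,500, D $170,000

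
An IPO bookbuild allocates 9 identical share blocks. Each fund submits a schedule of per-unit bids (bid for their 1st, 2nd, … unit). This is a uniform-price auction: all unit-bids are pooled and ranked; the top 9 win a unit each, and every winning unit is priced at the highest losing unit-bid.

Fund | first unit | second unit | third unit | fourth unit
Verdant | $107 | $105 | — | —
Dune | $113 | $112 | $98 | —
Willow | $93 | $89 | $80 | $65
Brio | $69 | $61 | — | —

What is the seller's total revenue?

Total revenue: $585

All unit-bids, highest first — top 9: 113 (Dune-1), 112 (Dune-2), 107 (Verdant-1), 105 (Verdant-2), 98 (Dune-3), 93 (Willow-1), 89 (Willow-2), 80 (Willow-3), 69 (Brio-1)
The (k+1)-th unit-bid is $65.
Allocation: Brio 1, Dune 3, Verdant 2, Willow 3. Every unit priced at $65.
Revenue = 9 × 65 = $585.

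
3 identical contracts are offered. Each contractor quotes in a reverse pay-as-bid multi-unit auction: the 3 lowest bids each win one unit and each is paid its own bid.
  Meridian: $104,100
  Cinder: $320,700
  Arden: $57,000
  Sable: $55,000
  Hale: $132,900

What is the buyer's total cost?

Ordering the bids: 55,000 (Sable), 57,000 (Arden), 104,100 (Meridian), 132,900 (Hale), 320,700 (Cinder)
Lowest 3: Sable, Arden, Meridian.
Total cost = 55,000 + 57,000 + 104,100 = $216,100.

Total cost: $216,100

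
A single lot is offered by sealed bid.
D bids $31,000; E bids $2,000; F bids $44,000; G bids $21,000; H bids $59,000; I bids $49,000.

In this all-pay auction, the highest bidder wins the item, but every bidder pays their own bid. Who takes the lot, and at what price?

H pays $59,000

Sorting bids: 59,000 (H) > 49,000 (I) > 44,000 (F) > 31,000 (D) > 21,000 (G) > 2,000 (E)
H wins with the top bid; all bids are sunk regardless.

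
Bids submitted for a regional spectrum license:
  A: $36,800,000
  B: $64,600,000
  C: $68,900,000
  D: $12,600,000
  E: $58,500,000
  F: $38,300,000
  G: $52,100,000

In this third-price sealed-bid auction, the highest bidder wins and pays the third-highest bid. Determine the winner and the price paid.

Sorting bids: 68,900,000 (C) > 64,600,000 (B) > 58,500,000 (E) > 52,100,000 (G) > 38,300,000 (F) > 36,800,000 (A) > …
C wins; payment is bid #3 in the ranking = $58,500,000.

C pays $58,500,000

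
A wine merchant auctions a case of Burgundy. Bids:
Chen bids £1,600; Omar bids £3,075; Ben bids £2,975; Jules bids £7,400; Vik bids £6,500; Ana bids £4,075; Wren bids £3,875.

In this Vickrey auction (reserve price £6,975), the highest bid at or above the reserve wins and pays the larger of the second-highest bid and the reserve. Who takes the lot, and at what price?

Jules pays £6,975

Rule: the highest bid at or above the reserve wins and pays the larger of the second-highest bid and the reserve.
Bids ranked: 7,400 (Jules) > 6,500 (Vik) > 4,075 (Ana) > 3,875 (Wren) > 3,075 (Omar) > 2,975 (Ben) > …
Jules has the top bid at or above the reserve (£7,400).
Second-highest bid £6,500 is below the reserve £6,975, so the reserve binds → payment £6,975.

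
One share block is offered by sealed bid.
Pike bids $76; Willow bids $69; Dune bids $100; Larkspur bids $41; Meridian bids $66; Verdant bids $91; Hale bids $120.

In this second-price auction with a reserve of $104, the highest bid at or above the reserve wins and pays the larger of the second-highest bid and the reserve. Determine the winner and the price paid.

Second-price auction with a reserve of $104: the highest bid at or above the reserve wins and pays the larger of the second-highest bid and the reserve.
Sorting bids: 120 (Hale) > 100 (Dune) > 91 (Verdant) > 76 (Pike) > 69 (Willow) > 66 (Meridian) > …
Highest eligible bid: Hale at $120.
max(second-highest $100, reserve $104) = $104.

Hale pays $104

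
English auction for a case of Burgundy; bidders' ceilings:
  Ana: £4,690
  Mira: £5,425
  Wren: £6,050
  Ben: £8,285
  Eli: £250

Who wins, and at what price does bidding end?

Ben wins at £6,050

Limits in order: 8,285 (Ben) > 6,050 (Wren) > 5,425 (Mira) > 4,690 (Ana) > 250 (Eli)
Wren is the last rival to drop out, at £6,050; Ben remains and wins at that price.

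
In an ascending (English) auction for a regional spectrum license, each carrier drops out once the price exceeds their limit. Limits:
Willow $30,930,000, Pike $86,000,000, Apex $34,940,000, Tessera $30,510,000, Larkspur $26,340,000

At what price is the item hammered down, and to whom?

Pike wins at $34,940,000

Sorting limits: 86,000,000 (Pike) > 34,940,000 (Apex) > 30,930,000 (Willow) > 30,510,000 (Tessera) > 26,340,000 (Larkspur)
Once the price passes $34,940,000, only Pike is left; the hammer falls at Apex's limit of $34,940,000.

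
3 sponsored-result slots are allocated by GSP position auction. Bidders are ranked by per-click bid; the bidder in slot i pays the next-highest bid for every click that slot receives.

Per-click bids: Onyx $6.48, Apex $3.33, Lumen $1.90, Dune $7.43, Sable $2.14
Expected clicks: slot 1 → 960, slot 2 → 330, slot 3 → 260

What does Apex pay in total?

Apex pays $556.40

Per-click bids in order: $7.43 (Dune) > $6.48 (Onyx) > $3.33 (Apex) > $2.14 (Sable) > …
Apex holds slot 3 → pays next bid $2.14 × 260 clicks = $556.40.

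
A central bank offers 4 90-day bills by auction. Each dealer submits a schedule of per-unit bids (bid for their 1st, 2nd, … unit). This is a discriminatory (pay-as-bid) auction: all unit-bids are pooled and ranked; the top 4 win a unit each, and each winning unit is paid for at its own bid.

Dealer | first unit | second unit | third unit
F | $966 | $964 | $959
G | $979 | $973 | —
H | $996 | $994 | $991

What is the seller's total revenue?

Merging the schedules and taking the best 4: 996 (H-1), 994 (H-2), 991 (H-3), 979 (G-1)
Next rejected bid: $973 (not a price — pay-as-bid).
Each winning unit pays its own bid.
Revenue = 996 + 994 + 991 + 979 = $3,960.

Total revenue: $3,960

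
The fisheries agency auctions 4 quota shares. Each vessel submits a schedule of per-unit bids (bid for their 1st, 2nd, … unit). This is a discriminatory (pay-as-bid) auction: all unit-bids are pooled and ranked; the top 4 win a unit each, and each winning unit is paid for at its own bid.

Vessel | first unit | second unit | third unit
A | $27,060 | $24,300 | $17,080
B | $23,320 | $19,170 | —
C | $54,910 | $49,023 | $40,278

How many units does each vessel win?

A 1, C 3

Merging the schedules and taking the best 4: 54,910 (C-1), 49,023 (C-2), 40,278 (C-3), 27,060 (A-1)
Next rejected bid: $24,300 (not a price — pay-as-bid).
Allocation: A 1, C 3.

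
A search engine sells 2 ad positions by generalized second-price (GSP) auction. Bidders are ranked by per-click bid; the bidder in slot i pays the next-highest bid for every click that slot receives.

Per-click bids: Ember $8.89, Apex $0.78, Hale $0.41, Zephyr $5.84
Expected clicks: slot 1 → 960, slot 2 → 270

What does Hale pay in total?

Hale pays $0.00

Ranked by bid: $8.89 (Ember) > $5.84 (Zephyr) > $0.78 (Apex) > …
Hale ranks below slot 2 → no slot, pays nothing.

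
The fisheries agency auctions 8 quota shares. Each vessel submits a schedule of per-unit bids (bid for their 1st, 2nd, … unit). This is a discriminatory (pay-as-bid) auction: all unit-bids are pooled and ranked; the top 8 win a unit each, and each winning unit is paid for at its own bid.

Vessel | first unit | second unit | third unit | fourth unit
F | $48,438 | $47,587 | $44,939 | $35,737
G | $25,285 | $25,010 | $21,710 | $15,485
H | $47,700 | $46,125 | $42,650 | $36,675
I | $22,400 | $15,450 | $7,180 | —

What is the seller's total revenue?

Total revenue: $349,851

All unit-bids, highest first — top 8: 48,438 (F-1), 47,700 (H-1), 47,587 (F-2), 46,125 (H-2), 44,939 (F-3), 42,650 (H-3), 36,675 (H-4), 35,737 (F-4)
Next rejected bid: $25,285 (not a price — pay-as-bid).
Each winning unit pays its own bid.
Revenue = 48,438 + 47,700 + 47,587 + 46,125 + 44,939 + 42,650 + 36,675 + 35,737 = $349,851.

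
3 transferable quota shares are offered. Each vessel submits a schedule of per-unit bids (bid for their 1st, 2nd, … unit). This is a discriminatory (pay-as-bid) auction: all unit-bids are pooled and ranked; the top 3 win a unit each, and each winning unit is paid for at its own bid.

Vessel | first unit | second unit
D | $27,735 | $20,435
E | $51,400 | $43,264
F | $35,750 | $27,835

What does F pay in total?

F pays $35,750

All unit-bids, highest first — top 3: 51,400 (E-1), 43,264 (E-2), 35,750 (F-1)
Next rejected bid: $27,835 (not a price — pay-as-bid).
F's winning unit-bids: 35,750 = $35,750.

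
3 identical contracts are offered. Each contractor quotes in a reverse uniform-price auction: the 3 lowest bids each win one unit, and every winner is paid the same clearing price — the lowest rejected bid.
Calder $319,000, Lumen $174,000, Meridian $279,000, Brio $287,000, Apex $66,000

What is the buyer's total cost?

Total cost: $861,000

Sorting: 66,000 (Apex), 174,000 (Lumen), 279,000 (Meridian), 287,000 (Brio), 319,000 (Calder)
Lowest 3: Apex, Lumen, Meridian.
Clearing price = lowest rejected bid = $287,000.
Total cost = 3 × $287,000 = $861,000.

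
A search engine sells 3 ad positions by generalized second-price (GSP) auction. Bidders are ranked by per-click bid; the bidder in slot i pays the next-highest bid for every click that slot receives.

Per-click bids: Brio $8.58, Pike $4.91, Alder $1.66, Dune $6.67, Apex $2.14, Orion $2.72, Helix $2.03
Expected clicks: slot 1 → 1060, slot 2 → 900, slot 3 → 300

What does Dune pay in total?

Dune pays $4419.00

Sorting advertisers: $8.58 (Brio) > $6.67 (Dune) > $4.91 (Pike) > $2.72 (Orion) > …
Dune holds slot 2 → pays next bid $4.91 × 900 clicks = $4419.00.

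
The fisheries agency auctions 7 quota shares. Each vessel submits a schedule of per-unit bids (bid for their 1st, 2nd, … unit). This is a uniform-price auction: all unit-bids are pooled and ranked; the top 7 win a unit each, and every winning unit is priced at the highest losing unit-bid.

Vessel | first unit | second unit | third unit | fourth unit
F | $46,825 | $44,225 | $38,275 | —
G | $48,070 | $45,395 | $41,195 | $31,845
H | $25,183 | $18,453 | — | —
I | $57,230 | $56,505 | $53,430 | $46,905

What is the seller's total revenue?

Total revenue: $309,575

Pooled unit-bids ranked (top 7): 57,230 (I-1), 56,505 (I-2), 53,430 (I-3), 48,070 (G-1), 46,905 (I-4), 46,825 (F-1), 45,395 (G-2)
Highest rejected unit-bid = $44,225.
Allocation: F 1, G 2, I 4. Every unit priced at $44,225.
Revenue = 7 × 44,225 = $309,575.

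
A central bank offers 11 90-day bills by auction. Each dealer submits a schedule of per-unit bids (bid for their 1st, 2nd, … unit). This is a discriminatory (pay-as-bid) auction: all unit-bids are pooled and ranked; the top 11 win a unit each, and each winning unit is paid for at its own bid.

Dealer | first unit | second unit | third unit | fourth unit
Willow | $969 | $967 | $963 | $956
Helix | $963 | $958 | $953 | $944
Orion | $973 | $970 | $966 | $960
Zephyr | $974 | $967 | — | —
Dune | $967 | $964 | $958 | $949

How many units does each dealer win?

Merging the schedules and taking the best 11: 974 (Zephyr-1), 973 (Orion-1), 970 (Orion-2), 969 (Willow-1), 967 (Willow-2), 967 (Zephyr-2), 967 (Dune-1), 966 (Orion-3), 964 (Dune-2), 963 (Willow-3), 963 (Helix-1)
Next rejected bid: $960 (not a price — pay-as-bid).
Allocation: Dune 2, Helix 1, Orion 3, Willow 3, Zephyr 2.

Dune 2, Helix 1, Orion 3, Willow 3, Zephyr 2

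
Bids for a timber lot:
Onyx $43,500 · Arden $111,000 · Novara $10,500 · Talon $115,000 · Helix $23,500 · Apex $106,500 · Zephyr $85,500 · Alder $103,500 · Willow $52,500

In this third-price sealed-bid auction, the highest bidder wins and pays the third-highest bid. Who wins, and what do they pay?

Bids ranked: 115,000 (Talon) > 111,000 (Arden) > 106,500 (Apex) > 103,500 (Alder) > 85,500 (Zephyr) > 52,500 (Willow) > …
Talon is highest; pays the third-highest bid, $106,500.

Talon pays $106,500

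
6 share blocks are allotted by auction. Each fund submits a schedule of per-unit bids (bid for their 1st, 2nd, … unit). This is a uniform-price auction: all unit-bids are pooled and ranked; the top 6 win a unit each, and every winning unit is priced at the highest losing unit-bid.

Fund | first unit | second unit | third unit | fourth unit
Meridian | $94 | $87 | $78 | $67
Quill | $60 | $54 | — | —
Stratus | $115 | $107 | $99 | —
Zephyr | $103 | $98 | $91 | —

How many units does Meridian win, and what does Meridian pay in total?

Meridian: 1 unit, pays $91

Merging the schedules and taking the best 6: 115 (Stratus-1), 107 (Stratus-2), 103 (Zephyr-1), 99 (Stratus-3), 98 (Zephyr-2), 94 (Meridian-1)
First bid not allocated: $91.
Meridian wins 1 unit(s) at $91 each.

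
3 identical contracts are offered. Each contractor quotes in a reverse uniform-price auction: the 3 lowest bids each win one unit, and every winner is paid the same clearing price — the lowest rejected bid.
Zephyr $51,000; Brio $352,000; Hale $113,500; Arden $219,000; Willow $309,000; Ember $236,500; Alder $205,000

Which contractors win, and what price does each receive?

Zephyr, Hale, Alder; each is paid $219,000

Bids ranked low→high: 51,000 (Zephyr), 113,500 (Hale), 205,000 (Alder), 219,000 (Arden), 236,500 (Ember), …
Winners (3 units): Zephyr, Hale, Alder.
Clearing price = lowest rejected bid = $219,000.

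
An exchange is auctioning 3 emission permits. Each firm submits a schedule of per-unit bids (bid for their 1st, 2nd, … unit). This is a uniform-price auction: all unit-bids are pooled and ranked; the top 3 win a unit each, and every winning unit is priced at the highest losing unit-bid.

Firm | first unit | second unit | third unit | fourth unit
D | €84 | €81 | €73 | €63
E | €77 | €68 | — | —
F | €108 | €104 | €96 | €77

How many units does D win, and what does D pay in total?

D: 0 units, pays €0

All unit-bids, highest first — top 3: 108 (F-1), 104 (F-2), 96 (F-3)
First bid not allocated: €84.
D wins 0 unit(s) at €84 each.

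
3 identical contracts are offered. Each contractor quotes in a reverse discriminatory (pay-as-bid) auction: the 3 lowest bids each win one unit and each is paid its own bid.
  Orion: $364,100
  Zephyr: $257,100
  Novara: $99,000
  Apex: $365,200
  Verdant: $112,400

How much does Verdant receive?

Verdant is paid $112,400

Bids ranked low→high: 99,000 (Novara), 112,400 (Verdant), 257,100 (Zephyr), 364,100 (Orion), 365,200 (Apex)
Lowest 3: Novara, Verdant, Zephyr.
Verdant wins → own bid $112,400.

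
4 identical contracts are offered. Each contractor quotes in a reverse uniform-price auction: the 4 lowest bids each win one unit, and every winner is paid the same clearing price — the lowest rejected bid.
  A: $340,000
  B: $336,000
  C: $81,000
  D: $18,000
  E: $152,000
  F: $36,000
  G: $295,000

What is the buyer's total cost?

Total cost: $1,180,000

Bids ranked low→high: 18,000 (D), 36,000 (F), 81,000 (C), 152,000 (E), 295,000 (G), 336,000 (B), …
Lowest 4: D, F, C, E.
Clearing price = lowest rejected bid = $295,000.
Total cost = 4 × $295,000 = $1,180,000.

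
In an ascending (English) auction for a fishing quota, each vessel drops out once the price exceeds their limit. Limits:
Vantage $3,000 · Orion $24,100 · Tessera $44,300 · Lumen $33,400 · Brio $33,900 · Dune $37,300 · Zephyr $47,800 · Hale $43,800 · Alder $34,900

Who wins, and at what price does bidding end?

Zephyr wins at $44,300

Open ascending-bid auction: the price rises until one bidder remains; the winner pays the price at which the last rival dropped out.
Sorting limits: 47,800 (Zephyr) > 44,300 (Tessera) > 43,800 (Hale) > 37,300 (Dune) > 34,900 (Alder) > 33,900 (Brio) > …
Bidding ends when Tessera exits at $44,300; Zephyr takes it.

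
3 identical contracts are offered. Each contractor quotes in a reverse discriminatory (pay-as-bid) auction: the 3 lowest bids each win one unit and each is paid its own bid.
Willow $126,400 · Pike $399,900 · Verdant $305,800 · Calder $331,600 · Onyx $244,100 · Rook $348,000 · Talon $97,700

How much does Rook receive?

Rook is paid $0

Bids ranked low→high: 97,700 (Talon), 126,400 (Willow), 244,100 (Onyx), 305,800 (Verdant), 331,600 (Calder), …
The 3 lowest are Talon, Willow, Onyx.
Rook does not win → $0.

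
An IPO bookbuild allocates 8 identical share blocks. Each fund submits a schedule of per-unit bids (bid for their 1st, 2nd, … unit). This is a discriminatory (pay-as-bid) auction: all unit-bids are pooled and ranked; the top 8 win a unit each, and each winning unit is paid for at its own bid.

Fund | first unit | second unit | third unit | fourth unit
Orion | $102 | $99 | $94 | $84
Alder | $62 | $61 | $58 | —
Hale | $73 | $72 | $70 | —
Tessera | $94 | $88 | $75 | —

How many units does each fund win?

Hale 1, Orion 4, Tessera 3

Merging the schedules and taking the best 8: 102 (Orion-1), 99 (Orion-2), 94 (Orion-3), 94 (Tessera-1), 88 (Tessera-2), 84 (Orion-4), 75 (Tessera-3), 73 (Hale-1)
Next rejected bid: $72 (not a price — pay-as-bid).
Allocation: Hale 1, Orion 4, Tessera 3.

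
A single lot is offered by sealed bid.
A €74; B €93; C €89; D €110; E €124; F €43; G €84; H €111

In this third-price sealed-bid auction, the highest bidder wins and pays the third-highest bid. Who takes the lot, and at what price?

E pays €110

Bids ranked: 124 (E) > 111 (H) > 110 (D) > 93 (B) > 89 (C) > 84 (G) > …
E wins; payment is bid #3 in the ranking = €110.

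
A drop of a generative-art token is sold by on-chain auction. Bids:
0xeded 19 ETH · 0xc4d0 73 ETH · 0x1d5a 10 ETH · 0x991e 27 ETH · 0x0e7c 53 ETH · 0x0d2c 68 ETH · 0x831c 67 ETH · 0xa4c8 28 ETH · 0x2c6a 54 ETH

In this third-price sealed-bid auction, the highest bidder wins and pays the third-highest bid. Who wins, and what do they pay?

0xc4d0 pays 67 ETH

Bids ranked: 73 (0xc4d0) > 68 (0x0d2c) > 67 (0x831c) > 54 (0x2c6a) > 53 (0x0e7c) > 28 (0xa4c8) > …
0xc4d0 is highest; pays the third-highest bid, 67 ETH.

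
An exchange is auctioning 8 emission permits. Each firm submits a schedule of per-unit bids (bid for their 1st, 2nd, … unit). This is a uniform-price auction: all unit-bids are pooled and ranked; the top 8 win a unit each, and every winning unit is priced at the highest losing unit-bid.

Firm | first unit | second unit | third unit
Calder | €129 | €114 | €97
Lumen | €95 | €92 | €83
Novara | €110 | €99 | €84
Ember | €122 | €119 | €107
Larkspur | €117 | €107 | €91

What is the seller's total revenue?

Total revenue: €792

All unit-bids, highest first — top 8: 129 (Calder-1), 122 (Ember-1), 119 (Ember-2), 117 (Larkspur-1), 114 (Calder-2), 110 (Novara-1), 107 (Ember-3), 107 (Larkspur-2)
First bid not allocated: €99.
Allocation: Calder 2, Ember 3, Larkspur 2, Novara 1. Every unit priced at €99.
Revenue = 8 × 99 = €792.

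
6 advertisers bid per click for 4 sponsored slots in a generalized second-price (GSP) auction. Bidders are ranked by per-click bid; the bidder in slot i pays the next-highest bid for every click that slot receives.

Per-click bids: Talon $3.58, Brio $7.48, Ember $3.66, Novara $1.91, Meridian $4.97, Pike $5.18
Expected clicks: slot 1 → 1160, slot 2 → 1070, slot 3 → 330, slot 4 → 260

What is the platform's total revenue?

Total revenue: $13465.30

Ranked by bid: $7.48 (Brio) > $5.18 (Pike) > $4.97 (Meridian) > $3.66 (Ember) > $3.58 (Talon) > …
Slot 1: Brio pays $5.18 × 1160 = $6008.80
Slot 2: Pike pays $4.97 × 1070 = $5317.90
Slot 3: Meridian pays $3.66 × 330 = $1207.80
Slot 4: Ember pays $3.58 × 260 = $930.80
Total = $13465.30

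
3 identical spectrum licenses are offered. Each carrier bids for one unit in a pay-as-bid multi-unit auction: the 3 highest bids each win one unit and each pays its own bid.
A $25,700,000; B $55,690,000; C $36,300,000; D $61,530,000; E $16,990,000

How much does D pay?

D pays $61,530,000

Bids ranked high→low: 61,530,000 (D), 55,690,000 (B), 36,300,000 (C), 25,700,000 (A), 16,990,000 (E)
Top 3: D, B, C.
D wins → own bid $61,530,000.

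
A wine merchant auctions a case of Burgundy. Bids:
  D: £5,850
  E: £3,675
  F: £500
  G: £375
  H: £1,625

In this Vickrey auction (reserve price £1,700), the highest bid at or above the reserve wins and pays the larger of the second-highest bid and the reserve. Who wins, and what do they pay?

D pays £3,675

Bids in order: 5,850 (D) > 3,675 (E) > 1,625 (H) > 500 (F) > 375 (G)
D has the top bid at or above the reserve (£5,850).
max(second-highest £3,675, reserve £1,700) = £3,675; the reserve does not bind.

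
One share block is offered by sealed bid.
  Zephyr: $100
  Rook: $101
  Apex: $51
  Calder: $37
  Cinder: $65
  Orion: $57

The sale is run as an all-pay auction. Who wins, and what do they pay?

Rook pays $101

Bids in order: 101 (Rook) > 100 (Zephyr) > 65 (Cinder) > 57 (Orion) > 51 (Apex) > 37 (Calder)
Rook wins with the top bid; all bids are sunk regardless.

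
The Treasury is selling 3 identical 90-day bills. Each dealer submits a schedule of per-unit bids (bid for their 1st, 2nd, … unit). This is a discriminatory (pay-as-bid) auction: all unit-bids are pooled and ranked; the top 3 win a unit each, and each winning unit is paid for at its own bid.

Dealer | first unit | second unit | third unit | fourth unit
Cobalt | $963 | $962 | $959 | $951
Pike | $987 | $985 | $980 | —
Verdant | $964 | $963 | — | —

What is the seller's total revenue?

Total revenue: $2,952

Merging the schedules and taking the best 3: 987 (Pike-1), 985 (Pike-2), 980 (Pike-3)
Next rejected bid: $964 (not a price — pay-as-bid).
Each winning unit pays its own bid.
Revenue = 987 + 985 + 980 = $2,952.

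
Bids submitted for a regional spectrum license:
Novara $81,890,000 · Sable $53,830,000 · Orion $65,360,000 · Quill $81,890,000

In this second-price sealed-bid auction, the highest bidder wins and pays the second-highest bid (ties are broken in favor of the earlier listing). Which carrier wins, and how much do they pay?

Novara pays $81,890,000

Bids ranked: 81,890,000 (Novara) > 81,890,000 (Quill) > 65,360,000 (Orion) > 53,830,000 (Sable)
Tie at $81,890,000 → Novara wins by tie-break.
Novara wins with the highest bid; price is set by the runner-up at $81,890,000.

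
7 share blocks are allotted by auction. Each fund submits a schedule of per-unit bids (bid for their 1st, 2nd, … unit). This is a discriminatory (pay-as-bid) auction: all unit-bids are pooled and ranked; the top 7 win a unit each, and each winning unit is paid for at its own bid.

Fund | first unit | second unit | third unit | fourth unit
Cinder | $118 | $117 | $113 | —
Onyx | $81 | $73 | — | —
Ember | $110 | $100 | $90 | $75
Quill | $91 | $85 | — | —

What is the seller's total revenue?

Total revenue: $739

Pooled unit-bids ranked (top 7): 118 (Cinder-1), 117 (Cinder-2), 113 (Cinder-3), 110 (Ember-1), 100 (Ember-2), 91 (Quill-1), 90 (Ember-3)
Next rejected bid: $85 (not a price — pay-as-bid).
Each winning unit pays its own bid.
Revenue = 118 + 117 + 113 + 110 + 100 + 91 + 90 = $739.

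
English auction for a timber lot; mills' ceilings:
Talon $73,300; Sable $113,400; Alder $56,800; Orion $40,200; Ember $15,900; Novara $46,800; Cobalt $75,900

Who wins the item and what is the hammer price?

Sable wins at $75,900

Rule: the price rises until one bidder remains; the winner pays the price at which the last rival dropped out.
Limits ranked: 113,400 (Sable) > 75,900 (Cobalt) > 73,300 (Talon) > 56,800 (Alder) > 46,800 (Novara) > 40,200 (Orion) > …
Once the price passes $75,900, only Sable is left; the hammer falls at Cobalt's limit of $75,900.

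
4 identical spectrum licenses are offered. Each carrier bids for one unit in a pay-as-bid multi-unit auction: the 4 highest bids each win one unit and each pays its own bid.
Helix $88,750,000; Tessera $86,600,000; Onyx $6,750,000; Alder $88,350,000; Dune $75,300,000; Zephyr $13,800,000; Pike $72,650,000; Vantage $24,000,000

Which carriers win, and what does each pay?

Bids ranked high→low: 88,750,000 (Helix), 88,350,000 (Alder), 86,600,000 (Tessera), 75,300,000 (Dune), 72,650,000 (Pike), 24,000,000 (Vantage), …
Top 4: Helix, Alder, Tessera, Dune.
Each winner pays its own bid: Helix $88,750,000, Alder $88,350,000, Tessera $86,600,000, Dune $75,300,000.

Helix $88,750,000, Alder $88,350,000, Tessera $86,600,000, Dune $75,300,000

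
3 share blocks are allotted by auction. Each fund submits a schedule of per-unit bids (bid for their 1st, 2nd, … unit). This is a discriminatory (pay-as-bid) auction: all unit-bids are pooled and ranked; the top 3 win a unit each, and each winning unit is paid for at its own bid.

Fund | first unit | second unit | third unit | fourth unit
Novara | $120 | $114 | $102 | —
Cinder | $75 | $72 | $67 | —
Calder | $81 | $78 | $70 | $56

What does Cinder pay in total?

Merging the schedules and taking the best 3: 120 (Novara-1), 114 (Novara-2), 102 (Novara-3)
Next rejected bid: $81 (not a price — pay-as-bid).
Cinder wins no units.

Cinder pays $0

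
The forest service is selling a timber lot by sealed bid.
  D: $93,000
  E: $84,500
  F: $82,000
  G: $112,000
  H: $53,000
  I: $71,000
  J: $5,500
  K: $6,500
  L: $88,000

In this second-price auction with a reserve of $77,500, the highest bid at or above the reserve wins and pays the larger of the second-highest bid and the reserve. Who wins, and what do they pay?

Second-price auction with a reserve of $77,500: the highest bid at or above the reserve wins and pays the larger of the second-highest bid and the reserve.
Sorting bids: 112,000 (G) > 93,000 (D) > 88,000 (L) > 84,500 (E) > 82,000 (F) > 71,000 (I) > …
Highest eligible bid: G at $112,000.
Second-highest bid $93,000 exceeds the reserve $77,500 → payment $93,000.

G pays $93,000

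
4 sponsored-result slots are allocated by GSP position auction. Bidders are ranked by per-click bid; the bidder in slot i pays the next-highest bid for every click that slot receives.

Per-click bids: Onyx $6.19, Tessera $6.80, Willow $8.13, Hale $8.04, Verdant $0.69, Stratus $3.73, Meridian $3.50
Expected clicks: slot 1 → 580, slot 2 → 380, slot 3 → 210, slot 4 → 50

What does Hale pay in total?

Hale pays $2584.00

Per-click bids in order: $8.13 (Willow) > $8.04 (Hale) > $6.80 (Tessera) > $6.19 (Onyx) > $3.73 (Stratus) > …
Hale holds slot 2 → pays next bid $6.80 × 380 clicks = $2584.00.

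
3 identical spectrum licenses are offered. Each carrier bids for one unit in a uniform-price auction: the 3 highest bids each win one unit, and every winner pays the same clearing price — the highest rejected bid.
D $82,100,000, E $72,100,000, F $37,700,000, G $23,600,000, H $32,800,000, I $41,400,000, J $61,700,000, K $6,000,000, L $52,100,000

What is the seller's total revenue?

Ordering the bids: 82,100,000 (D), 72,100,000 (E), 61,700,000 (J), 52,100,000 (L), 41,400,000 (I), …
The 3 highest are D, E, J.
Highest unsuccessful bid: $52,100,000 → clearing price.
Total revenue = 3 × $52,100,000 = $156,300,000.

Total revenue: $156,300,000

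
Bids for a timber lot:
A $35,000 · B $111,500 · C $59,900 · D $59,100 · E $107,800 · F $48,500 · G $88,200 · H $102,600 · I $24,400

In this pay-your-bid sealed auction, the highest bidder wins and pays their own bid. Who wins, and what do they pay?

B pays $111,500

Rule: the highest bidder wins and pays their own bid.
Bids in order: 111,500 (B) > 107,800 (E) > 102,600 (H) > 88,200 (G) > 59,900 (C) > 59,100 (D) > …
First-price: B pays what they bid, $111,500.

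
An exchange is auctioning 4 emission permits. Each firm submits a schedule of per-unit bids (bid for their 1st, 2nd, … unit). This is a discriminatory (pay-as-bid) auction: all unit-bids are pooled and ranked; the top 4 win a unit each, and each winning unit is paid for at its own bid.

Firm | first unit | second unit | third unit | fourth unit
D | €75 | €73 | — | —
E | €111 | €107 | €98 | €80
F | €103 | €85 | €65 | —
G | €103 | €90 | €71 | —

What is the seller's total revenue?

Total revenue: €424

All unit-bids, highest first — top 4: 111 (E-1), 107 (E-2), 103 (F-1), 103 (G-1)
Next rejected bid: €98 (not a price — pay-as-bid).
Each winning unit pays its own bid.
Revenue = 111 + 107 + 103 + 103 = €424.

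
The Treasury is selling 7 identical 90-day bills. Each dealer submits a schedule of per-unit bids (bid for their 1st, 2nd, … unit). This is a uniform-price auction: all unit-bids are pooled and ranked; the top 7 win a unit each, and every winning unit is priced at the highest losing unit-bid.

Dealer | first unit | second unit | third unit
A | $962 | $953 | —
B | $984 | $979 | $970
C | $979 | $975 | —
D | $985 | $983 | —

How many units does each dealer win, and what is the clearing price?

Pooled unit-bids ranked (top 7): 985 (D-1), 984 (B-1), 983 (D-2), 979 (B-2), 979 (C-1), 975 (C-2), 970 (B-3)
Highest rejected unit-bid = $962.
Allocation: B 3, C 2, D 2.

B 3, C 2, D 2; clearing price $962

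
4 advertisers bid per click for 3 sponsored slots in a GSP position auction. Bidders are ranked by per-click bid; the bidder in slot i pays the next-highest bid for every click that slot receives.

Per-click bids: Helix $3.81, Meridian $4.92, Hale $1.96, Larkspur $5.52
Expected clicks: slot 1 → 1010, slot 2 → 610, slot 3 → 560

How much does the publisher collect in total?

Total revenue: $8390.90

Ranked by bid: $5.52 (Larkspur) > $4.92 (Meridian) > $3.81 (Helix) > $1.96 (Hale)
Slot 1: Larkspur pays $4.92 × 1010 = $4969.20
Slot 2: Meridian pays $3.81 × 610 = $2324.10
Slot 3: Helix pays $1.96 × 560 = $1097.60
Total = $8390.90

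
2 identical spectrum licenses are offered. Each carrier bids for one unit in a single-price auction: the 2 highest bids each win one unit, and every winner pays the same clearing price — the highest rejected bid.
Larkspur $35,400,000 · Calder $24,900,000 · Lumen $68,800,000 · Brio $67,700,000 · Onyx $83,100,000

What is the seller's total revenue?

Bids ranked high→low: 83,100,000 (Onyx), 68,800,000 (Lumen), 67,700,000 (Brio), 35,400,000 (Larkspur), …
The 2 highest are Onyx, Lumen.
First losing bid is Brio's $67,700,000, which sets the uniform price.
Total revenue = 2 × $67,700,000 = $135,400,000.

Total revenue: $135,400,000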